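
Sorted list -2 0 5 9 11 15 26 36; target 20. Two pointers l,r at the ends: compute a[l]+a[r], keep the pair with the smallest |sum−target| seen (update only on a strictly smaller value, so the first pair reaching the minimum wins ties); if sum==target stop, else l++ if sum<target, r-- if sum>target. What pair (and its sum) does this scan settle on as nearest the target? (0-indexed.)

pair (5, 15) with sum 20 (|Δ|=0)

[0,7] -2+36=34 d=14 * → r--
[0,6] -2+26=24 d=4 * → r--
[0,5] -2+15=13 d=7 → l++
[1,5] 0+15=15 d=5 → l++
[2,5] 5+15=20 d=0 * → stop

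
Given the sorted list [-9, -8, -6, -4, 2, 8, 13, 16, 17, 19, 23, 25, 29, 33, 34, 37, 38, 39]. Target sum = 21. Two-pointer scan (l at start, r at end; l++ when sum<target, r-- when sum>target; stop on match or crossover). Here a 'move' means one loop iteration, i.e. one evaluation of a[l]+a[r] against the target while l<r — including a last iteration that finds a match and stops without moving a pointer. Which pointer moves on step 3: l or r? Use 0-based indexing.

l=0 r=17: -9+39=30 >21, r--
l=0 r=16: -9+38=29 >21, r--
l=0 r=15: -9+37=28 >21, r--

r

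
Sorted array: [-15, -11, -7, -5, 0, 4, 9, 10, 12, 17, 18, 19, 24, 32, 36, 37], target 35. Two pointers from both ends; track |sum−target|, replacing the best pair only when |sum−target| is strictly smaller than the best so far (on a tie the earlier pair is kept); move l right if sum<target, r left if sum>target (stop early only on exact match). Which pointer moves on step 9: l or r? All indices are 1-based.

l

[1,16] -15+37=22 d=13 * → l++
[2,16] -11+37=26 d=9 * → l++
[3,16] -7+37=30 d=5 * → l++
[4,16] -5+37=32 d=3 * → l++
[5,16] 0+37=37 d=2 * → r--
[5,15] 0+36=36 d=1 * → r--
[5,14] 0+32=32 d=3 → l++
[6,14] 4+32=36 d=1 → r--
[6,13] 4+24=28 d=7 → l++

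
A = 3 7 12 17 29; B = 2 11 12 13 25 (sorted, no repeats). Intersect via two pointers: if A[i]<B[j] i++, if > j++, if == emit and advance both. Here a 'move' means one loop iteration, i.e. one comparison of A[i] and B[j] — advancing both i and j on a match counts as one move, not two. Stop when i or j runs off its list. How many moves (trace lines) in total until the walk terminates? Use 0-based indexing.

8 moves

i=0 j=0: 3>2, j++
i=0 j=1: 3<11, i++
i=1 j=1: 7<11, i++
i=2 j=1: 12>11, j++
i=2 j=2: 12==12 emit, i++,j++
i=3 j=3: 17>13, j++
i=3 j=4: 17<25, i++
i=4 j=4: 29>25, j++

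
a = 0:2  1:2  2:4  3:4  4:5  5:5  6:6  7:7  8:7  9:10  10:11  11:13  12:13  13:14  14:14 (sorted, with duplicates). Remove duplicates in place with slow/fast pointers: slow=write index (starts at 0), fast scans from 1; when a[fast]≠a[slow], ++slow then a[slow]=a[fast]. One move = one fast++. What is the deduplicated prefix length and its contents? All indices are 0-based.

length 9; prefix = [2, 4, 5, 6, 7, 10, 11, 13, 14]

slow=0 fast=1: a[fast]=2=a[slow] dup, fast++
slow=0 fast=2: a[fast]=4≠a[slow]=2 write a[1]=4, slow++,fast++
slow=1 fast=3: a[fast]=4=a[slow] dup, fast++
slow=1 fast=4: a[fast]=5≠a[slow]=4 write a[2]=5, slow++,fast++
slow=2 fast=5: a[fast]=5=a[slow] dup, fast++
slow=2 fast=6: a[fast]=6≠a[slow]=5 write a[3]=6, slow++,fast++
slow=3 fast=7: a[fast]=7≠a[slow]=6 write a[4]=7, slow++,fast++
slow=4 fast=8: a[fast]=7=a[slow] dup, fast++
slow=4 fast=9: a[fast]=10≠a[slow]=7 write a[5]=10, slow++,fast++
slow=5 fast=10: a[fast]=11≠a[slow]=10 write a[6]=11, slow++,fast++
slow=6 fast=11: a[fast]=13≠a[slow]=11 write a[7]=13, slow++,fast++
slow=7 fast=12: a[fast]=13=a[slow] dup, fast++
slow=7 fast=13: a[fast]=14≠a[slow]=13 write a[8]=14, slow++,fast++
slow=8 fast=14: a[fast]=14=a[slow] dup, fast++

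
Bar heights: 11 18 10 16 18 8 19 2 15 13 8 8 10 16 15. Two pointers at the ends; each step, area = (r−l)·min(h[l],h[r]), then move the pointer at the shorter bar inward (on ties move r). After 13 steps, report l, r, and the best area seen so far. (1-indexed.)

l=1 r=15: min(11,15)*14=154 best=154 *, l++
l=2 r=15: min(18,15)*13=195 best=195 *, r--
l=2 r=14: min(18,16)*12=192 best=195, r--
l=2 r=13: min(18,10)*11=110 best=195, r--
l=2 r=12: min(18,8)*10=80 best=195, r--
l=2 r=11: min(18,8)*9=72 best=195, r--
l=2 r=10: min(18,13)*8=104 best=195, r--
l=2 r=9: min(18,15)*7=105 best=195, r--
l=2 r=8: min(18,2)*6=12 best=195, r--
l=2 r=7: min(18,19)*5=90 best=195, l++
l=3 r=7: min(10,19)*4=40 best=195, l++
l=4 r=7: min(16,19)*3=48 best=195, l++
l=5 r=7: min(18,19)*2=36 best=195, l++

l=6, r=7, best area=195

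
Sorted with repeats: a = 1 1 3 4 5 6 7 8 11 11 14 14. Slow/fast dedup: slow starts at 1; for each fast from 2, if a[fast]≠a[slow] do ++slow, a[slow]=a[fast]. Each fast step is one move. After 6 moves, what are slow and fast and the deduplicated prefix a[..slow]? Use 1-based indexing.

slow=1 fast=2: a[fast]=1=a[slow] dup, fast++
slow=1 fast=3: a[fast]=3≠a[slow]=1 write a[2]=3, slow++,fast++
slow=2 fast=4: a[fast]=4≠a[slow]=3 write a[3]=4, slow++,fast++
slow=3 fast=5: a[fast]=5≠a[slow]=4 write a[4]=5, slow++,fast++
slow=4 fast=6: a[fast]=6≠a[slow]=5 write a[5]=6, slow++,fast++
slow=5 fast=7: a[fast]=7≠a[slow]=6 write a[6]=7, slow++,fast++

slow=6, fast=8, prefix=[1, 3, 4, 5, 6, 7]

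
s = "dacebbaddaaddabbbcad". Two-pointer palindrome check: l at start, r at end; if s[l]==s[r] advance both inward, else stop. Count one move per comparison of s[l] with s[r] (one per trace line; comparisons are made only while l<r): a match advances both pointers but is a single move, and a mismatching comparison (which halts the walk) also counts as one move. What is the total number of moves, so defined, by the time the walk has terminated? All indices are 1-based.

[1,20] 'd'=='d' → l++,r--
[2,19] 'a'=='a' → l++,r--
[3,18] 'c'=='c' → l++,r--
[4,17] 'e'!='b' → stop

4 moves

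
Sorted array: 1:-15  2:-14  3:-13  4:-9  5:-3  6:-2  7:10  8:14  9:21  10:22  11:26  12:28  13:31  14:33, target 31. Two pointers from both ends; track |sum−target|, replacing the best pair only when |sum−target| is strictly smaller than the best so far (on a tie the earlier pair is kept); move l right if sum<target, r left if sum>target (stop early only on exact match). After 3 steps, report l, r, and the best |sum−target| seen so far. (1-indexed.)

l=4, r=14, best |Δ|=11

l=1 r=14: -15+33=18 d=13 *, l++
l=2 r=14: -14+33=19 d=12 *, l++
l=3 r=14: -13+33=20 d=11 *, l++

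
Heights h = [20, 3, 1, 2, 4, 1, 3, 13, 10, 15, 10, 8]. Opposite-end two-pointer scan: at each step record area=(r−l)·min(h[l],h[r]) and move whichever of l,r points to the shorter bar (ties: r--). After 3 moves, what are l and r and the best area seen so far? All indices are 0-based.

l=0, r=8, best area=135

[0,11] min(20,8)*11=88 best=88 * → r--
[0,10] min(20,10)*10=100 best=100 * → r--
[0,9] min(20,15)*9=135 best=135 * → r--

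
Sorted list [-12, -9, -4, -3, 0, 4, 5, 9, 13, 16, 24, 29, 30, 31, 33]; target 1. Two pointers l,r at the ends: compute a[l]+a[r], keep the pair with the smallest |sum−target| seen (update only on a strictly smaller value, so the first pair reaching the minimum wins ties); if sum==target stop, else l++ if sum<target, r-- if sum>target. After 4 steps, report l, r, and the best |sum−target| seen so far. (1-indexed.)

l=1 r=15: -12+33=21 d=20 *, r--
l=1 r=14: -12+31=19 d=18 *, r--
l=1 r=13: -12+30=18 d=17 *, r--
l=1 r=12: -12+29=17 d=16 *, r--

l=1, r=11, best |Δ|=16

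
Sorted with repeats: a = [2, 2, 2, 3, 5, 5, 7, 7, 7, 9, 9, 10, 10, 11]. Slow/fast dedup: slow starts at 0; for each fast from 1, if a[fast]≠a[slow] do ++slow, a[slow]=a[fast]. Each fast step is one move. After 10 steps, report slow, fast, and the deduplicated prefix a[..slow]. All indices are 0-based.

slow=0 fast=1: a[fast]=2=a[slow] dup, fast++
slow=0 fast=2: a[fast]=2=a[slow] dup, fast++
slow=0 fast=3: a[fast]=3≠a[slow]=2 write a[1]=3, slow++,fast++
slow=1 fast=4: a[fast]=5≠a[slow]=3 write a[2]=5, slow++,fast++
slow=2 fast=5: a[fast]=5=a[slow] dup, fast++
slow=2 fast=6: a[fast]=7≠a[slow]=5 write a[3]=7, slow++,fast++
slow=3 fast=7: a[fast]=7=a[slow] dup, fast++
slow=3 fast=8: a[fast]=7=a[slow] dup, fast++
slow=3 fast=9: a[fast]=9≠a[slow]=7 write a[4]=9, slow++,fast++
slow=4 fast=10: a[fast]=9=a[slow] dup, fast++

slow=4, fast=11, prefix=[2, 3, 5, 7, 9]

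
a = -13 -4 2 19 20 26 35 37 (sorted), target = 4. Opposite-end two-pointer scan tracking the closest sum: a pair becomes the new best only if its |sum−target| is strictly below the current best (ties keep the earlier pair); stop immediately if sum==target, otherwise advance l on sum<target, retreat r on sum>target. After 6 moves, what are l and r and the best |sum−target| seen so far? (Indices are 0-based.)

l=1, r=2, best |Δ|=2

[0,7] -13+37=24 d=20 * → r--
[0,6] -13+35=22 d=18 * → r--
[0,5] -13+26=13 d=9 * → r--
[0,4] -13+20=7 d=3 * → r--
[0,3] -13+19=6 d=2 * → r--
[0,2] -13+2=-11 d=15 → l++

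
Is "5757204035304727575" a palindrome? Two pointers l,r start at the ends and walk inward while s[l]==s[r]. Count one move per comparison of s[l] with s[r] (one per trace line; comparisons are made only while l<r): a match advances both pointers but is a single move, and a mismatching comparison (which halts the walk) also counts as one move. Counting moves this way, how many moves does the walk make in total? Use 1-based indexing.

6 moves

l=1 r=19: '5'=='5', l++,r--
l=2 r=18: '7'=='7', l++,r--
l=3 r=17: '5'=='5', l++,r--
l=4 r=16: '7'=='7', l++,r--
l=5 r=15: '2'=='2', l++,r--
l=6 r=14: '0'!='7', stop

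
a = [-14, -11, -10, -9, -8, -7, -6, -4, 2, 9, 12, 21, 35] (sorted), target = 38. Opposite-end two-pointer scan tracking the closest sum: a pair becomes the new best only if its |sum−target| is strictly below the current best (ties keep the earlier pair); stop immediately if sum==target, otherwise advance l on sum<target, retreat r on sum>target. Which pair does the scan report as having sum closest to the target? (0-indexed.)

pair (2, 35) with sum 37 (|Δ|=1)

[0,12] -14+35=21 d=17 * → l++
[1,12] -11+35=24 d=14 * → l++
[2,12] -10+35=25 d=13 * → l++
[3,12] -9+35=26 d=12 * → l++
[4,12] -8+35=27 d=11 * → l++
[5,12] -7+35=28 d=10 * → l++
[6,12] -6+35=29 d=9 * → l++
[7,12] -4+35=31 d=7 * → l++
[8,12] 2+35=37 d=1 * → l++
[9,12] 9+35=44 d=6 → r--
[9,11] 9+21=30 d=8 → l++
[10,11] 12+21=33 d=5 → l++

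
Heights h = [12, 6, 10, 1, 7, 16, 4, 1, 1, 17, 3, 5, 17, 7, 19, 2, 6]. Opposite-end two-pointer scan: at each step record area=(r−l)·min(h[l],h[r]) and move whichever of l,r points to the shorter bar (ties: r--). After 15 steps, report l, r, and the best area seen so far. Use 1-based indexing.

l=14, r=15, best area=168

l=1 r=17: min(12,6)*16=96 best=96 *, r--
l=1 r=16: min(12,2)*15=30 best=96, r--
l=1 r=15: min(12,19)*14=168 best=168 *, l++
l=2 r=15: min(6,19)*13=78 best=168, l++
l=3 r=15: min(10,19)*12=120 best=168, l++
l=4 r=15: min(1,19)*11=11 best=168, l++
l=5 r=15: min(7,19)*10=70 best=168, l++
l=6 r=15: min(16,19)*9=144 best=168, l++
l=7 r=15: min(4,19)*8=32 best=168, l++
l=8 r=15: min(1,19)*7=7 best=168, l++
l=9 r=15: min(1,19)*6=6 best=168, l++
l=10 r=15: min(17,19)*5=85 best=168, l++
l=11 r=15: min(3,19)*4=12 best=168, l++
l=12 r=15: min(5,19)*3=15 best=168, l++
l=13 r=15: min(17,19)*2=34 best=168, l++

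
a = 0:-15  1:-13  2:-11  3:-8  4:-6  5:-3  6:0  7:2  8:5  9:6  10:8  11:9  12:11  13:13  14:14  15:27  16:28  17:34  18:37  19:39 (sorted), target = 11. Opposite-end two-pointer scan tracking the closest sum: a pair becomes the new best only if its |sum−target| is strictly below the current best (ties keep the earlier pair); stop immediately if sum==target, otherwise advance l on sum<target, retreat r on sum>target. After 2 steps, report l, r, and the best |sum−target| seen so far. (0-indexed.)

l=0 r=19: -15+39=24 d=13 *, r--
l=0 r=18: -15+37=22 d=11 *, r--

l=0, r=17, best |Δ|=11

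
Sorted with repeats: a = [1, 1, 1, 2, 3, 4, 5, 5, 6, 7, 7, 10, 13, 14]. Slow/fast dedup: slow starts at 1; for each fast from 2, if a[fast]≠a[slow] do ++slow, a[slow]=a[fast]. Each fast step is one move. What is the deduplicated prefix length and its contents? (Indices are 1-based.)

length 10; prefix = [1, 2, 3, 4, 5, 6, 7, 10, 13, 14]

slow=1 fast=2: a[fast]=1=a[slow] dup, fast++
slow=1 fast=3: a[fast]=1=a[slow] dup, fast++
slow=1 fast=4: a[fast]=2≠a[slow]=1 write a[2]=2, slow++,fast++
slow=2 fast=5: a[fast]=3≠a[slow]=2 write a[3]=3, slow++,fast++
slow=3 fast=6: a[fast]=4≠a[slow]=3 write a[4]=4, slow++,fast++
slow=4 fast=7: a[fast]=5≠a[slow]=4 write a[5]=5, slow++,fast++
slow=5 fast=8: a[fast]=5=a[slow] dup, fast++
slow=5 fast=9: a[fast]=6≠a[slow]=5 write a[6]=6, slow++,fast++
slow=6 fast=10: a[fast]=7≠a[slow]=6 write a[7]=7, slow++,fast++
slow=7 fast=11: a[fast]=7=a[slow] dup, fast++
slow=7 fast=12: a[fast]=10≠a[slow]=7 write a[8]=10, slow++,fast++
slow=8 fast=13: a[fast]=13≠a[slow]=10 write a[9]=13, slow++,fast++
slow=9 fast=14: a[fast]=14≠a[slow]=13 write a[10]=14, slow++,fast++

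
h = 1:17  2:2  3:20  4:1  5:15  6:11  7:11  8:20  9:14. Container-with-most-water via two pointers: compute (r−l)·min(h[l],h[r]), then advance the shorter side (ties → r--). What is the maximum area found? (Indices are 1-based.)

[1,9] min(17,14)*8=112 best=112 * → r--
[1,8] min(17,20)*7=119 best=119 * → l++
[2,8] min(2,20)*6=12 best=119 → l++
[3,8] min(20,20)*5=100 best=119 → r--
[3,7] min(20,11)*4=44 best=119 → r--
[3,6] min(20,11)*3=33 best=119 → r--
[3,5] min(20,15)*2=30 best=119 → r--
[3,4] min(20,1)*1=1 best=119 → r--

max area = 119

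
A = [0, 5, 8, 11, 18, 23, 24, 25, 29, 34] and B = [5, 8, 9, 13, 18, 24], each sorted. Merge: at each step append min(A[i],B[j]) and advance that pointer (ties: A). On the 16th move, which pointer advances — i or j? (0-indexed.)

i

[i=0,j=0] A[i]=0<=B[j]=5 take 0 → i++
[i=1,j=0] A[i]=5<=B[j]=5 take 5 → i++
[i=2,j=0] A[i]=8>B[j]=5 take 5 → j++
[i=2,j=1] A[i]=8<=B[j]=8 take 8 → i++
[i=3,j=1] A[i]=11>B[j]=8 take 8 → j++
[i=3,j=2] A[i]=11>B[j]=9 take 9 → j++
[i=3,j=3] A[i]=11<=B[j]=13 take 11 → i++
[i=4,j=3] A[i]=18>B[j]=13 take 13 → j++
[i=4,j=4] A[i]=18<=B[j]=18 take 18 → i++
[i=5,j=4] A[i]=23>B[j]=18 take 18 → j++
[i=5,j=5] A[i]=23<=B[j]=24 take 23 → i++
[i=6,j=5] A[i]=24<=B[j]=24 take 24 → i++
[i=7,j=5] A[i]=25>B[j]=24 take 24 → j++
[i=7,j=6] B done, take A[i]=25 → i++
[i=8,j=6] B done, take A[i]=29 → i++
[i=9,j=6] B done, take A[i]=34 → i++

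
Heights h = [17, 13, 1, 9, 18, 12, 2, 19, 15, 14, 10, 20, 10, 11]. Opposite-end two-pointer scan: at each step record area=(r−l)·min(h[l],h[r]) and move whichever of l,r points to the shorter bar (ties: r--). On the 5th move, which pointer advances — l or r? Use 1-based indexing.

l

l=1 r=14: min(17,11)*13=143 best=143 *, r--
l=1 r=13: min(17,10)*12=120 best=143, r--
l=1 r=12: min(17,20)*11=187 best=187 *, l++
l=2 r=12: min(13,20)*10=130 best=187, l++
l=3 r=12: min(1,20)*9=9 best=187, l++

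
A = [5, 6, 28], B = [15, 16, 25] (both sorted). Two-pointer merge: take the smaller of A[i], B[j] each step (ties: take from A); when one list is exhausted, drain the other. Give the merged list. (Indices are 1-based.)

[i=1,j=1] A[i]=5<=B[j]=15 take 5 → i++
[i=2,j=1] A[i]=6<=B[j]=15 take 6 → i++
[i=3,j=1] A[i]=28>B[j]=15 take 15 → j++
[i=3,j=2] A[i]=28>B[j]=16 take 16 → j++
[i=3,j=3] A[i]=28>B[j]=25 take 25 → j++
[i=3,j=4] B done, take A[i]=28 → i++

[5, 6, 15, 16, 25, 28]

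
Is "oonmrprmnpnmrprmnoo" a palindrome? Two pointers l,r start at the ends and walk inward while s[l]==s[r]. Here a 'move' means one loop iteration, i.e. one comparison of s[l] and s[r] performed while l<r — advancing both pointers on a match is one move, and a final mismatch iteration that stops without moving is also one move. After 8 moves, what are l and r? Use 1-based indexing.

[1,19] 'o'=='o' → l++,r--
[2,18] 'o'=='o' → l++,r--
[3,17] 'n'=='n' → l++,r--
[4,16] 'm'=='m' → l++,r--
[5,15] 'r'=='r' → l++,r--
[6,14] 'p'=='p' → l++,r--
[7,13] 'r'=='r' → l++,r--
[8,12] 'm'=='m' → l++,r--

l=9, r=11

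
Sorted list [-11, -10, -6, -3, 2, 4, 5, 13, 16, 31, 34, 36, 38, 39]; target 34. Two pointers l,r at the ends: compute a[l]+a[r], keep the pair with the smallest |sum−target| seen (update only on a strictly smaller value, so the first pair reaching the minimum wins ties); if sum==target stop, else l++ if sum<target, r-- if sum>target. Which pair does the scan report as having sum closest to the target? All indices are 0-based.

pair (-6, 39) with sum 33 (|Δ|=1)

l=0 r=13: -11+39=28 d=6 *, l++
l=1 r=13: -10+39=29 d=5 *, l++
l=2 r=13: -6+39=33 d=1 *, l++
l=3 r=13: -3+39=36 d=2, r--
l=3 r=12: -3+38=35 d=1, r--
l=3 r=11: -3+36=33 d=1, l++
l=4 r=11: 2+36=38 d=4, r--
l=4 r=10: 2+34=36 d=2, r--
l=4 r=9: 2+31=33 d=1, l++
l=5 r=9: 4+31=35 d=1, r--
l=5 r=8: 4+16=20 d=14, l++
l=6 r=8: 5+16=21 d=13, l++
l=7 r=8: 13+16=29 d=5, l++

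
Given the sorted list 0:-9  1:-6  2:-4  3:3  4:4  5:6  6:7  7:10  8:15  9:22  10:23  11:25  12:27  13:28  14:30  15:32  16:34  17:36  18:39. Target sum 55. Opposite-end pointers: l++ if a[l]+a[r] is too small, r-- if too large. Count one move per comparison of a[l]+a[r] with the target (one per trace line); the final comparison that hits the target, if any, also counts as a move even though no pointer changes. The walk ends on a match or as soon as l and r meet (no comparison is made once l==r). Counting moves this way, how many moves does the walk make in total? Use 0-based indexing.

14 moves

[0,18] -9+39=30 <55 → l++
[1,18] -6+39=33 <55 → l++
[2,18] -4+39=35 <55 → l++
[3,18] 3+39=42 <55 → l++
[4,18] 4+39=43 <55 → l++
[5,18] 6+39=45 <55 → l++
[6,18] 7+39=46 <55 → l++
[7,18] 10+39=49 <55 → l++
[8,18] 15+39=54 <55 → l++
[9,18] 22+39=61 >55 → r--
[9,17] 22+36=58 >55 → r--
[9,16] 22+34=56 >55 → r--
[9,15] 22+32=54 <55 → l++
[10,15] 23+32=55 → found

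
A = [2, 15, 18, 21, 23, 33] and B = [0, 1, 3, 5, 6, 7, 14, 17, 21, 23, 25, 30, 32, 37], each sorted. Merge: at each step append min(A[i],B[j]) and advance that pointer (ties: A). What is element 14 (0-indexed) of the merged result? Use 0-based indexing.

merged[14] = 23

[i=0,j=0] A[i]=2>B[j]=0 take 0 → j++
[i=0,j=1] A[i]=2>B[j]=1 take 1 → j++
[i=0,j=2] A[i]=2<=B[j]=3 take 2 → i++
[i=1,j=2] A[i]=15>B[j]=3 take 3 → j++
[i=1,j=3] A[i]=15>B[j]=5 take 5 → j++
[i=1,j=4] A[i]=15>B[j]=6 take 6 → j++
[i=1,j=5] A[i]=15>B[j]=7 take 7 → j++
[i=1,j=6] A[i]=15>B[j]=14 take 14 → j++
[i=1,j=7] A[i]=15<=B[j]=17 take 15 → i++
[i=2,j=7] A[i]=18>B[j]=17 take 17 → j++
[i=2,j=8] A[i]=18<=B[j]=21 take 18 → i++
[i=3,j=8] A[i]=21<=B[j]=21 take 21 → i++
[i=4,j=8] A[i]=23>B[j]=21 take 21 → j++
[i=4,j=9] A[i]=23<=B[j]=23 take 23 → i++
[i=5,j=9] A[i]=33>B[j]=23 take 23 → j++
[i=5,j=10] A[i]=33>B[j]=25 take 25 → j++
[i=5,j=11] A[i]=33>B[j]=30 take 30 → j++
[i=5,j=12] A[i]=33>B[j]=32 take 32 → j++
[i=5,j=13] A[i]=33<=B[j]=37 take 33 → i++
[i=6,j=13] A done, take B[j]=37 → j++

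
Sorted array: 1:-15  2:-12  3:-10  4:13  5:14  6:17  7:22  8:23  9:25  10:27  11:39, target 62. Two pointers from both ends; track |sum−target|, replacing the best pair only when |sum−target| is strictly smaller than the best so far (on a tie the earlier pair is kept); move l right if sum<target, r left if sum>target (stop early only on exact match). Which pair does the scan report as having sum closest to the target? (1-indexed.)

pair (23, 39) with sum 62 (|Δ|=0)

l=1 r=11: -15+39=24 d=38 *, l++
l=2 r=11: -12+39=27 d=35 *, l++
l=3 r=11: -10+39=29 d=33 *, l++
l=4 r=11: 13+39=52 d=10 *, l++
l=5 r=11: 14+39=53 d=9 *, l++
l=6 r=11: 17+39=56 d=6 *, l++
l=7 r=11: 22+39=61 d=1 *, l++
l=8 r=11: 23+39=62 d=0 *, stop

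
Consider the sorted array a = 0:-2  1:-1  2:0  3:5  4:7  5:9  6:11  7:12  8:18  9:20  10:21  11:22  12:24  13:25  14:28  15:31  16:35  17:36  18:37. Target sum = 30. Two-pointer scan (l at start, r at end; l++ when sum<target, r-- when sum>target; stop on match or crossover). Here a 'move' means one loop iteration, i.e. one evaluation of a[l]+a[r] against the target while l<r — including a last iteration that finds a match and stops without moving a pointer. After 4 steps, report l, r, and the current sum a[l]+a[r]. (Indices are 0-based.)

[0,18] -2+37=35 >30 → r--
[0,17] -2+36=34 >30 → r--
[0,16] -2+35=33 >30 → r--
[0,15] -2+31=29 <30 → l++

l=1, r=15, sum=30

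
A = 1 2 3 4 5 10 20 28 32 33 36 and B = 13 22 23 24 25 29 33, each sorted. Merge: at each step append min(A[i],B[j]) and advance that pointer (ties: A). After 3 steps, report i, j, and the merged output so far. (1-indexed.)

i=4, j=1, merged so far=[1, 2, 3]

[i=1,j=1] A[i]=1<=B[j]=13 take 1 → i++
[i=2,j=1] A[i]=2<=B[j]=13 take 2 → i++
[i=3,j=1] A[i]=3<=B[j]=13 take 3 → i++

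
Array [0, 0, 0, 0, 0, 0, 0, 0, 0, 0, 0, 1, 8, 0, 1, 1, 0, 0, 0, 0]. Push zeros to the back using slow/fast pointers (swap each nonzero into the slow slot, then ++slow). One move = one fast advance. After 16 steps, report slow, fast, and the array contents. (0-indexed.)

slow=4, fast=16, a=[1, 8, 1, 1, 0, 0, 0, 0, 0, 0, 0, 0, 0, 0, 0, 0, 0, 0, 0, 0]

(s=0,f=0) a[fast]=0 → fast++
(s=0,f=1) a[fast]=0 → fast++
(s=0,f=2) a[fast]=0 → fast++
(s=0,f=3) a[fast]=0 → fast++
(s=0,f=4) a[fast]=0 → fast++
(s=0,f=5) a[fast]=0 → fast++
(s=0,f=6) a[fast]=0 → fast++
(s=0,f=7) a[fast]=0 → fast++
(s=0,f=8) a[fast]=0 → fast++
(s=0,f=9) a[fast]=0 → fast++
(s=0,f=10) a[fast]=0 → fast++
(s=0,f=11) a[fast]=1≠0 swap→a[0]=1 → slow++,fast++
(s=1,f=12) a[fast]=8≠0 swap→a[1]=8 → slow++,fast++
(s=2,f=13) a[fast]=0 → fast++
(s=2,f=14) a[fast]=1≠0 swap→a[2]=1 → slow++,fast++
(s=3,f=15) a[fast]=1≠0 swap→a[3]=1 → slow++,fast++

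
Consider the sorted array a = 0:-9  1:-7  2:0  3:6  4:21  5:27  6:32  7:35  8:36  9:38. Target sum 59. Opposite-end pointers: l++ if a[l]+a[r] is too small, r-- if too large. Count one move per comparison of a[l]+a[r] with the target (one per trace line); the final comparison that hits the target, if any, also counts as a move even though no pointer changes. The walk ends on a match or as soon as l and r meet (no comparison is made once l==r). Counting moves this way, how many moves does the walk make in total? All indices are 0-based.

5 moves

[0,9] -9+38=29 <59 → l++
[1,9] -7+38=31 <59 → l++
[2,9] 0+38=38 <59 → l++
[3,9] 6+38=44 <59 → l++
[4,9] 21+38=59 → found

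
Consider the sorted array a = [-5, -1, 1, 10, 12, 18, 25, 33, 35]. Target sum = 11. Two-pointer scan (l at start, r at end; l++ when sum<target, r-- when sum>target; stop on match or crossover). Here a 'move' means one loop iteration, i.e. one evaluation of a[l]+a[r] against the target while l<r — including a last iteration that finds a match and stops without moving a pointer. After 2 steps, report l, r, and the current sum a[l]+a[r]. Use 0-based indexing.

l=0, r=6, sum=20

[0,8] -5+35=30 >11 → r--
[0,7] -5+33=28 >11 → r--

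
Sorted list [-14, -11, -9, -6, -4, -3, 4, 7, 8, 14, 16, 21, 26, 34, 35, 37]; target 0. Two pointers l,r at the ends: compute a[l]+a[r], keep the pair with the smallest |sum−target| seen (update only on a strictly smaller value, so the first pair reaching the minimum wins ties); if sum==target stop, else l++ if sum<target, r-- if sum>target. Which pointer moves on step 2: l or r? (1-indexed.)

r

[1,16] -14+37=23 d=23 * → r--
[1,15] -14+35=21 d=21 * → r--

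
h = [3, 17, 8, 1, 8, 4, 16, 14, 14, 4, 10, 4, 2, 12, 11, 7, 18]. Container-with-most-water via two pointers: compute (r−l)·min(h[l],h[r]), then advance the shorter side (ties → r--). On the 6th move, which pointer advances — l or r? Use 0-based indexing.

l

[0,16] min(3,18)*16=48 best=48 * → l++
[1,16] min(17,18)*15=255 best=255 * → l++
[2,16] min(8,18)*14=112 best=255 → l++
[3,16] min(1,18)*13=13 best=255 → l++
[4,16] min(8,18)*12=96 best=255 → l++
[5,16] min(4,18)*11=44 best=255 → l++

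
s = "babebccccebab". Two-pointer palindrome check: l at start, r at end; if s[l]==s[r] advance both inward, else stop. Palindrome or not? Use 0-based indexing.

l=0 r=12: 'b'=='b', l++,r--
l=1 r=11: 'a'=='a', l++,r--
l=2 r=10: 'b'=='b', l++,r--
l=3 r=9: 'e'=='e', l++,r--
l=4 r=8: 'b'!='c', stop

not a palindrome (mismatch at 4,8)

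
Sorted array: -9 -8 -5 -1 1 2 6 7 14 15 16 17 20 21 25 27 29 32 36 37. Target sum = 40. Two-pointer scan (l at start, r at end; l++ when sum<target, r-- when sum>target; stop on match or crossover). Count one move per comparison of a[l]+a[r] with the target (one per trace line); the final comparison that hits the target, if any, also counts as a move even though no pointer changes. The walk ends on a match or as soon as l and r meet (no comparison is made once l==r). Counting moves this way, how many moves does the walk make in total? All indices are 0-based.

15 moves

[0,19] -9+37=28 <40 → l++
[1,19] -8+37=29 <40 → l++
[2,19] -5+37=32 <40 → l++
[3,19] -1+37=36 <40 → l++
[4,19] 1+37=38 <40 → l++
[5,19] 2+37=39 <40 → l++
[6,19] 6+37=43 >40 → r--
[6,18] 6+36=42 >40 → r--
[6,17] 6+32=38 <40 → l++
[7,17] 7+32=39 <40 → l++
[8,17] 14+32=46 >40 → r--
[8,16] 14+29=43 >40 → r--
[8,15] 14+27=41 >40 → r--
[8,14] 14+25=39 <40 → l++
[9,14] 15+25=40 → found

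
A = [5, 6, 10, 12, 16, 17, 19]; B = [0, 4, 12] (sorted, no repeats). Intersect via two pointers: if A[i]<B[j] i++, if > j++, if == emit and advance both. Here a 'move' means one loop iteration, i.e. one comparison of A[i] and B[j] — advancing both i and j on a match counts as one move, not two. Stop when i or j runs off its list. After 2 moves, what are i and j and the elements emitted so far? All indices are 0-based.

i=0, j=2, emitted=[]

[i=0,j=0] 5>0 → j++
[i=0,j=1] 5>4 → j++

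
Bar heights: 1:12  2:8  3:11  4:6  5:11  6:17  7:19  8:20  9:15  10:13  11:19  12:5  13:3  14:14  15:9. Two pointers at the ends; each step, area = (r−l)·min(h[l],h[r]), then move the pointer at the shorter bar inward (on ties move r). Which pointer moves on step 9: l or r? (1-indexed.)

r

[1,15] min(12,9)*14=126 best=126 * → r--
[1,14] min(12,14)*13=156 best=156 * → l++
[2,14] min(8,14)*12=96 best=156 → l++
[3,14] min(11,14)*11=121 best=156 → l++
[4,14] min(6,14)*10=60 best=156 → l++
[5,14] min(11,14)*9=99 best=156 → l++
[6,14] min(17,14)*8=112 best=156 → r--
[6,13] min(17,3)*7=21 best=156 → r--
[6,12] min(17,5)*6=30 best=156 → r--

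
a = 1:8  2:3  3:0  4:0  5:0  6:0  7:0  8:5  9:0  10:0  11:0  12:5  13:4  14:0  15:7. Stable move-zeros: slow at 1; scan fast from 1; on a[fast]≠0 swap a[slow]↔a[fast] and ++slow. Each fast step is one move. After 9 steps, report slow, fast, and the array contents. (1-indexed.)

slow=4, fast=10, a=[8, 3, 5, 0, 0, 0, 0, 0, 0, 0, 0, 5, 4, 0, 7]

(s=1,f=1) a[fast]=8≠0 swap→a[1]=8 → slow++,fast++
(s=2,f=2) a[fast]=3≠0 swap→a[2]=3 → slow++,fast++
(s=3,f=3) a[fast]=0 → fast++
(s=3,f=4) a[fast]=0 → fast++
(s=3,f=5) a[fast]=0 → fast++
(s=3,f=6) a[fast]=0 → fast++
(s=3,f=7) a[fast]=0 → fast++
(s=3,f=8) a[fast]=5≠0 swap→a[3]=5 → slow++,fast++
(s=4,f=9) a[fast]=0 → fast++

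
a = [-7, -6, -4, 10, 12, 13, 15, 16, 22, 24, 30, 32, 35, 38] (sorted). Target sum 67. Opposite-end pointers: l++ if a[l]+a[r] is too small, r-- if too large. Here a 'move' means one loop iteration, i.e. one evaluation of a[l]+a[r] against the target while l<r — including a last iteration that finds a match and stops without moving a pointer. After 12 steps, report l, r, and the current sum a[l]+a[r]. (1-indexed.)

l=12, r=13, sum=67

l=1 r=14: -7+38=31 <67, l++
l=2 r=14: -6+38=32 <67, l++
l=3 r=14: -4+38=34 <67, l++
l=4 r=14: 10+38=48 <67, l++
l=5 r=14: 12+38=50 <67, l++
l=6 r=14: 13+38=51 <67, l++
l=7 r=14: 15+38=53 <67, l++
l=8 r=14: 16+38=54 <67, l++
l=9 r=14: 22+38=60 <67, l++
l=10 r=14: 24+38=62 <67, l++
l=11 r=14: 30+38=68 >67, r--
l=11 r=13: 30+35=65 <67, l++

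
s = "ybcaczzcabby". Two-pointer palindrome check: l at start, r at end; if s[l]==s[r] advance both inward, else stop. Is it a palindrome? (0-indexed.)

l=0 r=11: 'y'=='y', l++,r--
l=1 r=10: 'b'=='b', l++,r--
l=2 r=9: 'c'!='b', stop

not a palindrome (mismatch at 2,9)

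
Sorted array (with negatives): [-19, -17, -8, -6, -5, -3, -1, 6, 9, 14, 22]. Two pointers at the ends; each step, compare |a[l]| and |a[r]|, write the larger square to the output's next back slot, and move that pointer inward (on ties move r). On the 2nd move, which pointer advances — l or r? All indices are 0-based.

l

l=0 r=10: |-19|<=|22| out[10]=484, r--
l=0 r=9: |-19|>|14| out[9]=361, l++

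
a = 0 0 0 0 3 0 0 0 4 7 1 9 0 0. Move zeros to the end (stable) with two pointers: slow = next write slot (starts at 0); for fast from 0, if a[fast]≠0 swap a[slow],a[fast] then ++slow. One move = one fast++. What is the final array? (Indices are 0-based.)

slow=0 fast=0: a[fast]=0, fast++
slow=0 fast=1: a[fast]=0, fast++
slow=0 fast=2: a[fast]=0, fast++
slow=0 fast=3: a[fast]=0, fast++
slow=0 fast=4: a[fast]=3≠0 swap→a[0]=3, slow++,fast++
slow=1 fast=5: a[fast]=0, fast++
slow=1 fast=6: a[fast]=0, fast++
slow=1 fast=7: a[fast]=0, fast++
slow=1 fast=8: a[fast]=4≠0 swap→a[1]=4, slow++,fast++
slow=2 fast=9: a[fast]=7≠0 swap→a[2]=7, slow++,fast++
slow=3 fast=10: a[fast]=1≠0 swap→a[3]=1, slow++,fast++
slow=4 fast=11: a[fast]=9≠0 swap→a[4]=9, slow++,fast++
slow=5 fast=12: a[fast]=0, fast++
slow=5 fast=13: a[fast]=0, fast++

[3, 4, 7, 1, 9, 0, 0, 0, 0, 0, 0, 0, 0, 0]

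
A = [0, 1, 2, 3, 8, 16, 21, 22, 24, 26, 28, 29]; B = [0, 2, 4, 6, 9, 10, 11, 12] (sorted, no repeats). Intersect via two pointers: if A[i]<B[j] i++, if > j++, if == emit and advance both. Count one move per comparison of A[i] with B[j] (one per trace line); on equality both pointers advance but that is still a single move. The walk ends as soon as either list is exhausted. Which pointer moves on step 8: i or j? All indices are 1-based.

[i=1,j=1] 0==0 emit → i++,j++
[i=2,j=2] 1<2 → i++
[i=3,j=2] 2==2 emit → i++,j++
[i=4,j=3] 3<4 → i++
[i=5,j=3] 8>4 → j++
[i=5,j=4] 8>6 → j++
[i=5,j=5] 8<9 → i++
[i=6,j=5] 16>9 → j++

j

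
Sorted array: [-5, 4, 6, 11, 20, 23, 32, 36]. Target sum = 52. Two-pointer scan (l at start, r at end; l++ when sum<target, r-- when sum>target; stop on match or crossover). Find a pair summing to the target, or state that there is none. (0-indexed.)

[0,7] -5+36=31 <52 → l++
[1,7] 4+36=40 <52 → l++
[2,7] 6+36=42 <52 → l++
[3,7] 11+36=47 <52 → l++
[4,7] 20+36=56 >52 → r--
[4,6] 20+32=52 → found

(20, 32)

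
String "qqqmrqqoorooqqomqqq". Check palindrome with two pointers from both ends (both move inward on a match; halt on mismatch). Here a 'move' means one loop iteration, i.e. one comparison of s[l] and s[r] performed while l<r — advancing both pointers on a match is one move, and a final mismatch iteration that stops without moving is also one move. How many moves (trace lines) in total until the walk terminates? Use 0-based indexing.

[0,18] 'q'=='q' → l++,r--
[1,17] 'q'=='q' → l++,r--
[2,16] 'q'=='q' → l++,r--
[3,15] 'm'=='m' → l++,r--
[4,14] 'r'!='o' → stop

5 moves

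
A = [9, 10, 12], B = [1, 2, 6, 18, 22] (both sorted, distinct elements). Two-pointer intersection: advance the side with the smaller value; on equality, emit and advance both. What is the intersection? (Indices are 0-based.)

intersection = []

[i=0,j=0] 9>1 → j++
[i=0,j=1] 9>2 → j++
[i=0,j=2] 9>6 → j++
[i=0,j=3] 9<18 → i++
[i=1,j=3] 10<18 → i++
[i=2,j=3] 12<18 → i++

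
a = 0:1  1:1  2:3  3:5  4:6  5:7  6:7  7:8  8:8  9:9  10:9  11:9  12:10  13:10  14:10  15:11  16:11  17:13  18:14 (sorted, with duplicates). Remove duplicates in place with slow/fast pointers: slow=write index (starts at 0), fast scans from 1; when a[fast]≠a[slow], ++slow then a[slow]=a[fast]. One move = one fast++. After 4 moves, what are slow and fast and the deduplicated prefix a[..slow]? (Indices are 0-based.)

(s=0,f=1) a[fast]=1=a[slow] dup → fast++
(s=0,f=2) a[fast]=3≠a[slow]=1 write a[1]=3 → slow++,fast++
(s=1,f=3) a[fast]=5≠a[slow]=3 write a[2]=5 → slow++,fast++
(s=2,f=4) a[fast]=6≠a[slow]=5 write a[3]=6 → slow++,fast++

slow=3, fast=5, prefix=[1, 3, 5, 6]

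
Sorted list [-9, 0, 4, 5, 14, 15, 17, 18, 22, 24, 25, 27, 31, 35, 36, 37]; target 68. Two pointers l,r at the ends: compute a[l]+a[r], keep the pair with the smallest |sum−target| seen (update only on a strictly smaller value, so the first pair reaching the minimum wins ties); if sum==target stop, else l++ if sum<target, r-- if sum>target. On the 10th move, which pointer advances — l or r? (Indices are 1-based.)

[1,16] -9+37=28 d=40 * → l++
[2,16] 0+37=37 d=31 * → l++
[3,16] 4+37=41 d=27 * → l++
[4,16] 5+37=42 d=26 * → l++
[5,16] 14+37=51 d=17 * → l++
[6,16] 15+37=52 d=16 * → l++
[7,16] 17+37=54 d=14 * → l++
[8,16] 18+37=55 d=13 * → l++
[9,16] 22+37=59 d=9 * → l++
[10,16] 24+37=61 d=7 * → l++

l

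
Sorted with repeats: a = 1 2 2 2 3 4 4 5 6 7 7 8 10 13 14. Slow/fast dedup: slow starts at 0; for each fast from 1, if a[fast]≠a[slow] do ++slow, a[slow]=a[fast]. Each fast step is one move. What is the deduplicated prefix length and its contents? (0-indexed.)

(s=0,f=1) a[fast]=2≠a[slow]=1 write a[1]=2 → slow++,fast++
(s=1,f=2) a[fast]=2=a[slow] dup → fast++
(s=1,f=3) a[fast]=2=a[slow] dup → fast++
(s=1,f=4) a[fast]=3≠a[slow]=2 write a[2]=3 → slow++,fast++
(s=2,f=5) a[fast]=4≠a[slow]=3 write a[3]=4 → slow++,fast++
(s=3,f=6) a[fast]=4=a[slow] dup → fast++
(s=3,f=7) a[fast]=5≠a[slow]=4 write a[4]=5 → slow++,fast++
(s=4,f=8) a[fast]=6≠a[slow]=5 write a[5]=6 → slow++,fast++
(s=5,f=9) a[fast]=7≠a[slow]=6 write a[6]=7 → slow++,fast++
(s=6,f=10) a[fast]=7=a[slow] dup → fast++
(s=6,f=11) a[fast]=8≠a[slow]=7 write a[7]=8 → slow++,fast++
(s=7,f=12) a[fast]=10≠a[slow]=8 write a[8]=10 → slow++,fast++
(s=8,f=13) a[fast]=13≠a[slow]=10 write a[9]=13 → slow++,fast++
(s=9,f=14) a[fast]=14≠a[slow]=13 write a[10]=14 → slow++,fast++

length 11; prefix = [1, 2, 3, 4, 5, 6, 7, 8, 10, 13, 14]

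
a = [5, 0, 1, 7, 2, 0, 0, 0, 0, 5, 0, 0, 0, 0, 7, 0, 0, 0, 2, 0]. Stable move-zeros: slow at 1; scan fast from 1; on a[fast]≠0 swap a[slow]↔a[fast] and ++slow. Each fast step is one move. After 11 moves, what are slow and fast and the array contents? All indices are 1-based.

slow=1 fast=1: a[fast]=5≠0 swap→a[1]=5, slow++,fast++
slow=2 fast=2: a[fast]=0, fast++
slow=2 fast=3: a[fast]=1≠0 swap→a[2]=1, slow++,fast++
slow=3 fast=4: a[fast]=7≠0 swap→a[3]=7, slow++,fast++
slow=4 fast=5: a[fast]=2≠0 swap→a[4]=2, slow++,fast++
slow=5 fast=6: a[fast]=0, fast++
slow=5 fast=7: a[fast]=0, fast++
slow=5 fast=8: a[fast]=0, fast++
slow=5 fast=9: a[fast]=0, fast++
slow=5 fast=10: a[fast]=5≠0 swap→a[5]=5, slow++,fast++
slow=6 fast=11: a[fast]=0, fast++

slow=6, fast=12, a=[5, 1, 7, 2, 5, 0, 0, 0, 0, 0, 0, 0, 0, 0, 7, 0, 0, 0, 2, 0]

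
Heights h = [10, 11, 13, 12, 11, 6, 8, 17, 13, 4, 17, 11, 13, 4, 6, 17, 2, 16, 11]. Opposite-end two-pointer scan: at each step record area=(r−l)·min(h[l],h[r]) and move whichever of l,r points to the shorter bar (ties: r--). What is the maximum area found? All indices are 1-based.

max area = 195

l=1 r=19: min(10,11)*18=180 best=180 *, l++
l=2 r=19: min(11,11)*17=187 best=187 *, r--
l=2 r=18: min(11,16)*16=176 best=187, l++
l=3 r=18: min(13,16)*15=195 best=195 *, l++
l=4 r=18: min(12,16)*14=168 best=195, l++
l=5 r=18: min(11,16)*13=143 best=195, l++
l=6 r=18: min(6,16)*12=72 best=195, l++
l=7 r=18: min(8,16)*11=88 best=195, l++
l=8 r=18: min(17,16)*10=160 best=195, r--
l=8 r=17: min(17,2)*9=18 best=195, r--
l=8 r=16: min(17,17)*8=136 best=195, r--
l=8 r=15: min(17,6)*7=42 best=195, r--
l=8 r=14: min(17,4)*6=24 best=195, r--
l=8 r=13: min(17,13)*5=65 best=195, r--
l=8 r=12: min(17,11)*4=44 best=195, r--
l=8 r=11: min(17,17)*3=51 best=195, r--
l=8 r=10: min(17,4)*2=8 best=195, r--
l=8 r=9: min(17,13)*1=13 best=195, r--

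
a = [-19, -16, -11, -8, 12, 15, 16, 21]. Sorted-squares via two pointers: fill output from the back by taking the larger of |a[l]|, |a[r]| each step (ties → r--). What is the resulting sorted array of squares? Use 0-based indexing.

[64, 121, 144, 225, 256, 256, 361, 441]

[0,7] |-19|<=|21| out[7]=441 → r--
[0,6] |-19|>|16| out[6]=361 → l++
[1,6] |-16|<=|16| out[5]=256 → r--
[1,5] |-16|>|15| out[4]=256 → l++
[2,5] |-11|<=|15| out[3]=225 → r--
[2,4] |-11|<=|12| out[2]=144 → r--
[2,3] |-11|>|-8| out[1]=121 → l++
[3,3] |-8|<=|-8| out[0]=64 → r--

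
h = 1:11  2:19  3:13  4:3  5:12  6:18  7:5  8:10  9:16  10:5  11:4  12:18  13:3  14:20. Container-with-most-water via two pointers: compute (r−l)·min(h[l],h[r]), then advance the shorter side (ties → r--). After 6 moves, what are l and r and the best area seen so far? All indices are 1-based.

l=1 r=14: min(11,20)*13=143 best=143 *, l++
l=2 r=14: min(19,20)*12=228 best=228 *, l++
l=3 r=14: min(13,20)*11=143 best=228, l++
l=4 r=14: min(3,20)*10=30 best=228, l++
l=5 r=14: min(12,20)*9=108 best=228, l++
l=6 r=14: min(18,20)*8=144 best=228, l++

l=7, r=14, best area=228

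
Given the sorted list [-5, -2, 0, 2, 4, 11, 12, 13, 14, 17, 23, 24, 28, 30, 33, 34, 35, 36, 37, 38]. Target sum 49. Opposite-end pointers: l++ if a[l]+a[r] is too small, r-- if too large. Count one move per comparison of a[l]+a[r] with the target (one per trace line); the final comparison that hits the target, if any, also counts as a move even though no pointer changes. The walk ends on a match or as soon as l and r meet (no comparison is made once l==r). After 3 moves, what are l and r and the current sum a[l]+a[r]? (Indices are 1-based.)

l=1 r=20: -5+38=33 <49, l++
l=2 r=20: -2+38=36 <49, l++
l=3 r=20: 0+38=38 <49, l++

l=4, r=20, sum=40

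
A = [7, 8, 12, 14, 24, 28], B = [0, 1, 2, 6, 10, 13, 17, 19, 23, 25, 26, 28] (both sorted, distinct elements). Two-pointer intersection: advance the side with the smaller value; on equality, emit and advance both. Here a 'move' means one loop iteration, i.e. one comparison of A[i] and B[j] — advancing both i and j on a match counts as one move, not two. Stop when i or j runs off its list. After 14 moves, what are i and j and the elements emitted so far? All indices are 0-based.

i=0 j=0: 7>0, j++
i=0 j=1: 7>1, j++
i=0 j=2: 7>2, j++
i=0 j=3: 7>6, j++
i=0 j=4: 7<10, i++
i=1 j=4: 8<10, i++
i=2 j=4: 12>10, j++
i=2 j=5: 12<13, i++
i=3 j=5: 14>13, j++
i=3 j=6: 14<17, i++
i=4 j=6: 24>17, j++
i=4 j=7: 24>19, j++
i=4 j=8: 24>23, j++
i=4 j=9: 24<25, i++

i=5, j=9, emitted=[]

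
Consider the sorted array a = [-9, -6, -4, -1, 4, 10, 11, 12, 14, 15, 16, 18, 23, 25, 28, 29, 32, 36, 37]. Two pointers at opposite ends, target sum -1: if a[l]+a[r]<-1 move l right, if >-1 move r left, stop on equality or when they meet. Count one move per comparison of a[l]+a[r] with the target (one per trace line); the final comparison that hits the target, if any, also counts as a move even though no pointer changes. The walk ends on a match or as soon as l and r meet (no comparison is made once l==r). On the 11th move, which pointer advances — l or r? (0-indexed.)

l=0 r=18: -9+37=28 >-1, r--
l=0 r=17: -9+36=27 >-1, r--
l=0 r=16: -9+32=23 >-1, r--
l=0 r=15: -9+29=20 >-1, r--
l=0 r=14: -9+28=19 >-1, r--
l=0 r=13: -9+25=16 >-1, r--
l=0 r=12: -9+23=14 >-1, r--
l=0 r=11: -9+18=9 >-1, r--
l=0 r=10: -9+16=7 >-1, r--
l=0 r=9: -9+15=6 >-1, r--
l=0 r=8: -9+14=5 >-1, r--

r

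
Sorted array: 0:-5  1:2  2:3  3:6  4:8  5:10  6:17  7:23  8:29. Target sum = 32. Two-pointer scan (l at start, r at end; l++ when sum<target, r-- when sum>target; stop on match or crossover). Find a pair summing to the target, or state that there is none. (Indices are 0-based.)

[0,8] -5+29=24 <32 → l++
[1,8] 2+29=31 <32 → l++
[2,8] 3+29=32 → found

(3, 29)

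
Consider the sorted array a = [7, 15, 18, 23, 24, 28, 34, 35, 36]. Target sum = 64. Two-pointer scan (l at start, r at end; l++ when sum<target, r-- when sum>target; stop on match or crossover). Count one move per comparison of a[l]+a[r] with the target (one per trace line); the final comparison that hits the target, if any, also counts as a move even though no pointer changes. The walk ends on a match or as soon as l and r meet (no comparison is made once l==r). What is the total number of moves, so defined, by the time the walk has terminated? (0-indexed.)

l=0 r=8: 7+36=43 <64, l++
l=1 r=8: 15+36=51 <64, l++
l=2 r=8: 18+36=54 <64, l++
l=3 r=8: 23+36=59 <64, l++
l=4 r=8: 24+36=60 <64, l++
l=5 r=8: 28+36=64, found

6 moves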